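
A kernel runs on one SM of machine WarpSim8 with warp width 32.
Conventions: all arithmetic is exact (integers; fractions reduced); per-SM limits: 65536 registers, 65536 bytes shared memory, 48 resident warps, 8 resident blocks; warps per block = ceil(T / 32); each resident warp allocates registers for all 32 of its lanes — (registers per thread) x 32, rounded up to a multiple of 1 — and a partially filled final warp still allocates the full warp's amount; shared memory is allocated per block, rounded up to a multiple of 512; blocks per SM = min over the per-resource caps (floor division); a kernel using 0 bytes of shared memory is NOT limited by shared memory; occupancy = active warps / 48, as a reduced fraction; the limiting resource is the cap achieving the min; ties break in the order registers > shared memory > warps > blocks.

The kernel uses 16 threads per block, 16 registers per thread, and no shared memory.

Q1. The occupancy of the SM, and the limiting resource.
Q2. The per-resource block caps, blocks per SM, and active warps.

Answer: occupancy 1/6, limited by blocks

registers: 128 blocks
shared memory: no limit (kernel uses none)
warps: 48 blocks
blocks: 8 blocks

Answer: 8 blocks, 8 active warps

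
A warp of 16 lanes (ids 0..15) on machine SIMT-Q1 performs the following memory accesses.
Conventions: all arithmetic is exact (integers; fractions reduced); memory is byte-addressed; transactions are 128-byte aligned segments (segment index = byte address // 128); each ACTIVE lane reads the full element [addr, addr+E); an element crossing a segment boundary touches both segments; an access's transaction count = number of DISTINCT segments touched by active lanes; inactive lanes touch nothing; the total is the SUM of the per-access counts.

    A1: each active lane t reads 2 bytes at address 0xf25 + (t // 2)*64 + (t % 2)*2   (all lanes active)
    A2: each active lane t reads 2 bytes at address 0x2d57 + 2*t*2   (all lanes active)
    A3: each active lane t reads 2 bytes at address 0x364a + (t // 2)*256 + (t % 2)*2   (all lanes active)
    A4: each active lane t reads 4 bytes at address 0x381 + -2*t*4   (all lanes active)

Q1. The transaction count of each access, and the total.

A1: 4 transactions
A2: 2 transactions
A3: 8 transactions
A4: 2 transactions

Answer: 4,2,8,2; total 16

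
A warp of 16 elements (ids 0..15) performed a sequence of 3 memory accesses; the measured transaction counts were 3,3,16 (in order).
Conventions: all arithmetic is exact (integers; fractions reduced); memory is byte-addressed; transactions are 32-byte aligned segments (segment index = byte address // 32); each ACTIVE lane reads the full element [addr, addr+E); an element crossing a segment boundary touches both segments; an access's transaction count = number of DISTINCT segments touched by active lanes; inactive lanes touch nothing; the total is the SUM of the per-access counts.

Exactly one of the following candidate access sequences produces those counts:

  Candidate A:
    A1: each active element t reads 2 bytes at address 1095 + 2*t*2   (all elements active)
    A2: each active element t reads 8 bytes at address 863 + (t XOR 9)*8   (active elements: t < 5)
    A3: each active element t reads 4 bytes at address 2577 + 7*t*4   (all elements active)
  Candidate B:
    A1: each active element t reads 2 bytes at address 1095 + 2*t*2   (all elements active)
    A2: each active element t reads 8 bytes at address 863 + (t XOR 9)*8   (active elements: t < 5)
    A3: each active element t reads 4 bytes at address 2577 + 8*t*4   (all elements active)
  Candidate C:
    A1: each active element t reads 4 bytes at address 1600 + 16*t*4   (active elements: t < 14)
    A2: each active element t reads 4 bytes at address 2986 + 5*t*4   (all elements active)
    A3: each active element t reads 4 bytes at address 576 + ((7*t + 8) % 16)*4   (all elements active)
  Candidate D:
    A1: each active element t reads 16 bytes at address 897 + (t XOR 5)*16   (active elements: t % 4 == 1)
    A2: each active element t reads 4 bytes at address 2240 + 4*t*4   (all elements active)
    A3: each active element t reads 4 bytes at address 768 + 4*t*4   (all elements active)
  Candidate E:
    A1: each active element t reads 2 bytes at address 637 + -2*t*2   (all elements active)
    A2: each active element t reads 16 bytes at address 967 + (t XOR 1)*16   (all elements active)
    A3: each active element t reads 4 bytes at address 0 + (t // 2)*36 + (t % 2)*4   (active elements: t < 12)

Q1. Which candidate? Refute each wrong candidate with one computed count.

A: A3 gives 14 transactions, not 16
C: A1 gives 14 transactions, not 3
D: A1 gives 4 transactions, not 3
E: A1 gives 2 transactions, not 3
B: all counts match (3,3,16)

Answer: B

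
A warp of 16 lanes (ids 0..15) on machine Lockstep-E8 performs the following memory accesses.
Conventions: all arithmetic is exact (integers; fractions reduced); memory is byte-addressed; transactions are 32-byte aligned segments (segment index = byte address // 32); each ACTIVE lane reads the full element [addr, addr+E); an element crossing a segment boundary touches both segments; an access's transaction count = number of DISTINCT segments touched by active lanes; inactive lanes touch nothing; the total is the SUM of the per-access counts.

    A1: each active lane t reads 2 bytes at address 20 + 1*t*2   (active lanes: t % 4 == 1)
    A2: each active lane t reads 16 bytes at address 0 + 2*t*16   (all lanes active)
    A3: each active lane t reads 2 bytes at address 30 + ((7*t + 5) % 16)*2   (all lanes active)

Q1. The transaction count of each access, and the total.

A1: 2 transactions
A2: 16 transactions
A3: 2 transactions

Answer: 2,16,2; total 20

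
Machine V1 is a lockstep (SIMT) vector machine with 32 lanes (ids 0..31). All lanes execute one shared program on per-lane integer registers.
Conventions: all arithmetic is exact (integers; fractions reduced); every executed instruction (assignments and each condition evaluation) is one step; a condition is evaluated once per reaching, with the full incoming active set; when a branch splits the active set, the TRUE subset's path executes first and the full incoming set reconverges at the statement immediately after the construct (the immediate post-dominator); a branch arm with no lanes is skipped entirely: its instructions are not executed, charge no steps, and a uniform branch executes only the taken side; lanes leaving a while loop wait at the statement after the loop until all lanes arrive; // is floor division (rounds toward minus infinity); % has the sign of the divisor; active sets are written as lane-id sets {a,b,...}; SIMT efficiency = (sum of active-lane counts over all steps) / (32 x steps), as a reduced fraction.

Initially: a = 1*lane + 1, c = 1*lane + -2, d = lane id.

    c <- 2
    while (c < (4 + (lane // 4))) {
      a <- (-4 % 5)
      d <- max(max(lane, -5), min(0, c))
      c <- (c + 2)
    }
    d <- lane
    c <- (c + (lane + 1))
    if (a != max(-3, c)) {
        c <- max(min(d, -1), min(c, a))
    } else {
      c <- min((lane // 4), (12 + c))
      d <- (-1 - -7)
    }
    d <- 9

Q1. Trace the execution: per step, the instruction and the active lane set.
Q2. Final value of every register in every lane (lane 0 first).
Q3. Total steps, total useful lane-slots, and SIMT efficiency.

step 0: c <- 2                       {0,1,2,3,4,5,6,7,8,9,10,11,12,13,14,15,16,17,18,19,20,21,22,23,24,25,26,27,28,29,30,31}
step 1: eval (c < (4 + (lane // 4))) {0,1,2,3,4,5,6,7,8,9,10,11,12,13,14,15,16,17,18,19,20,21,22,23,24,25,26,27,28,29,30,31}
step 2: a <- (-4 % 5)                {0,1,2,3,4,5,6,7,8,9,10,11,12,13,14,15,16,17,18,19,20,21,22,23,24,25,26,27,28,29,30,31}
step 3: d <- max(max(lane, -5), min(0, c)) {0,1,2,3,4,5,6,7,8,9,10,11,12,13,14,15,16,17,18,19,20,21,22,23,24,25,26,27,28,29,30,31}
step 4: c <- (c + 2)                 {0,1,2,3,4,5,6,7,8,9,10,11,12,13,14,15,16,17,18,19,20,21,22,23,24,25,26,27,28,29,30,31}
step 5: eval (c < (4 + (lane // 4))) {0,1,2,3,4,5,6,7,8,9,10,11,12,13,14,15,16,17,18,19,20,21,22,23,24,25,26,27,28,29,30,31}
step 6: a <- (-4 % 5)                {4,5,6,7,8,9,10,11,12,13,14,15,16,17,18,19,20,21,22,23,24,25,26,27,28,29,30,31}
step 7: d <- max(max(lane, -5), min(0, c)) {4,5,6,7,8,9,10,11,12,13,14,15,16,17,18,19,20,21,22,23,24,25,26,27,28,29,30,31}
step 8: c <- (c + 2)                 {4,5,6,7,8,9,10,11,12,13,14,15,16,17,18,19,20,21,22,23,24,25,26,27,28,29,30,31}
step 9: eval (c < (4 + (lane // 4))) {4,5,6,7,8,9,10,11,12,13,14,15,16,17,18,19,20,21,22,23,24,25,26,27,28,29,30,31}
step 10: a <- (-4 % 5)                {12,13,14,15,16,17,18,19,20,21,22,23,24,25,26,27,28,29,30,31}
step 11: d <- max(max(lane, -5), min(0, c)) {12,13,14,15,16,17,18,19,20,21,22,23,24,25,26,27,28,29,30,31}
step 12: c <- (c + 2)                 {12,13,14,15,16,17,18,19,20,21,22,23,24,25,26,27,28,29,30,31}
step 13: eval (c < (4 + (lane // 4))) {12,13,14,15,16,17,18,19,20,21,22,23,24,25,26,27,28,29,30,31}
step 14: a <- (-4 % 5)                {20,21,22,23,24,25,26,27,28,29,30,31}
step 15: d <- max(max(lane, -5), min(0, c)) {20,21,22,23,24,25,26,27,28,29,30,31}
step 16: c <- (c + 2)                 {20,21,22,23,24,25,26,27,28,29,30,31}
step 17: eval (c < (4 + (lane // 4))) {20,21,22,23,24,25,26,27,28,29,30,31}
step 18: a <- (-4 % 5)                {28,29,30,31}
step 19: d <- max(max(lane, -5), min(0, c)) {28,29,30,31}
step 20: c <- (c + 2)                 {28,29,30,31}
step 21: eval (c < (4 + (lane // 4))) {28,29,30,31}
step 22: d <- lane                    {0,1,2,3,4,5,6,7,8,9,10,11,12,13,14,15,16,17,18,19,20,21,22,23,24,25,26,27,28,29,30,31}
step 23: c <- (c + (lane + 1))        {0,1,2,3,4,5,6,7,8,9,10,11,12,13,14,15,16,17,18,19,20,21,22,23,24,25,26,27,28,29,30,31}
step 24: eval (a != max(-3, c))       {0,1,2,3,4,5,6,7,8,9,10,11,12,13,14,15,16,17,18,19,20,21,22,23,24,25,26,27,28,29,30,31}
step 25: c <- max(min(d, -1), min(c, a)) {0,1,2,3,4,5,6,7,8,9,10,11,12,13,14,15,16,17,18,19,20,21,22,23,24,25,26,27,28,29,30,31}
step 26: d <- 9                       {0,1,2,3,4,5,6,7,8,9,10,11,12,13,14,15,16,17,18,19,20,21,22,23,24,25,26,27,28,29,30,31}

Answer: 27 steps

a: 1,1,1,1,1,1,1,1,1,1,1,1,1,1,1,1,1,1,1,1,1,1,1,1,1,1,1,1,1,1,1,1
c: 1,1,1,1,1,1,1,1,1,1,1,1,1,1,1,1,1,1,1,1,1,1,1,1,1,1,1,1,1,1,1,1
d: 9,9,9,9,9,9,9,9,9,9,9,9,9,9,9,9,9,9,9,9,9,9,9,9,9,9,9,9,9,9,9,9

steps = 27; useful = 608; efficiency = 608/864 = 19/27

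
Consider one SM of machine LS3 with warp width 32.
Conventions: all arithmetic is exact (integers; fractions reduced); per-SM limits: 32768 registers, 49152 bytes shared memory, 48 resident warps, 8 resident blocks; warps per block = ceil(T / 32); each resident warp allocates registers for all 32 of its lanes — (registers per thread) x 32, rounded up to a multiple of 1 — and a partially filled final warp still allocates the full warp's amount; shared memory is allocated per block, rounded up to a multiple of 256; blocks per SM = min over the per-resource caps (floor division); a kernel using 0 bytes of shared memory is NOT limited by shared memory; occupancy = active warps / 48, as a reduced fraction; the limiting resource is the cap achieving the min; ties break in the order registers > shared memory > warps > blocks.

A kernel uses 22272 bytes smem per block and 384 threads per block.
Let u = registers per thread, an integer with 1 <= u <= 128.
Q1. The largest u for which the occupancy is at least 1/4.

Answer: u = 85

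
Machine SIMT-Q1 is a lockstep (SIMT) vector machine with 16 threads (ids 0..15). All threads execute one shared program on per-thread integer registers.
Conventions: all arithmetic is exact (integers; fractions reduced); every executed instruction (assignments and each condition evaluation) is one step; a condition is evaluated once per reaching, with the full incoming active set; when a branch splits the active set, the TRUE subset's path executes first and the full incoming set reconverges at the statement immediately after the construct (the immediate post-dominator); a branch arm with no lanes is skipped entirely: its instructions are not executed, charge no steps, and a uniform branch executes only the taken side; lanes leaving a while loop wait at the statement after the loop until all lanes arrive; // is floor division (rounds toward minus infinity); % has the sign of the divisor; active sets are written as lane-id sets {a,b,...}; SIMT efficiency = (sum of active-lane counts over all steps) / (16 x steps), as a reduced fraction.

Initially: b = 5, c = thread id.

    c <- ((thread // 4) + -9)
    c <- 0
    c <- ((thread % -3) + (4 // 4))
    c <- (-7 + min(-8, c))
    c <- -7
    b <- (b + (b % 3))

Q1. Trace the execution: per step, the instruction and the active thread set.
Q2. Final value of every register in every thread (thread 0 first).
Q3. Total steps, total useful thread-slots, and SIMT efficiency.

step 0: c <- ((thread // 4) + -9)    {0,1,2,3,4,5,6,7,8,9,10,11,12,13,14,15}
step 1: c <- 0                       {0,1,2,3,4,5,6,7,8,9,10,11,12,13,14,15}
step 2: c <- ((thread % -3) + (4 // 4)) {0,1,2,3,4,5,6,7,8,9,10,11,12,13,14,15}
step 3: c <- (-7 + min(-8, c))       {0,1,2,3,4,5,6,7,8,9,10,11,12,13,14,15}
step 4: c <- -7                      {0,1,2,3,4,5,6,7,8,9,10,11,12,13,14,15}
step 5: b <- (b + (b % 3))           {0,1,2,3,4,5,6,7,8,9,10,11,12,13,14,15}

Answer: 6 steps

b: 7,7,7,7,7,7,7,7,7,7,7,7,7,7,7,7
c: -7,-7,-7,-7,-7,-7,-7,-7,-7,-7,-7,-7,-7,-7,-7,-7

steps = 6; useful = 96; efficiency = 96/96 = 1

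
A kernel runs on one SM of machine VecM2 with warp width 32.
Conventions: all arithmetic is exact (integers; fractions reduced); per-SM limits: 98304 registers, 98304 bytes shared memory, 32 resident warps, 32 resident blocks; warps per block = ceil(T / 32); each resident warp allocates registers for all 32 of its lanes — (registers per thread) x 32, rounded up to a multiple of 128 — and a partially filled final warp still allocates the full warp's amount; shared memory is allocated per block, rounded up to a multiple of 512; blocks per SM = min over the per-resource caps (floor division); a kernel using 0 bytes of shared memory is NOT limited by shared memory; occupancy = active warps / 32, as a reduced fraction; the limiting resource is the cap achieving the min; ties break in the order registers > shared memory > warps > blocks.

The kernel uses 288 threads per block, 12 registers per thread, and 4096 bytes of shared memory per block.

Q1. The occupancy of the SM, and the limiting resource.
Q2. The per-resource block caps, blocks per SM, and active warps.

Answer: occupancy 27/32, limited by warps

registers: 28 blocks
shared memory: 24 blocks
warps: 3 blocks
blocks: 32 blocks

Answer: 3 blocks, 27 active warps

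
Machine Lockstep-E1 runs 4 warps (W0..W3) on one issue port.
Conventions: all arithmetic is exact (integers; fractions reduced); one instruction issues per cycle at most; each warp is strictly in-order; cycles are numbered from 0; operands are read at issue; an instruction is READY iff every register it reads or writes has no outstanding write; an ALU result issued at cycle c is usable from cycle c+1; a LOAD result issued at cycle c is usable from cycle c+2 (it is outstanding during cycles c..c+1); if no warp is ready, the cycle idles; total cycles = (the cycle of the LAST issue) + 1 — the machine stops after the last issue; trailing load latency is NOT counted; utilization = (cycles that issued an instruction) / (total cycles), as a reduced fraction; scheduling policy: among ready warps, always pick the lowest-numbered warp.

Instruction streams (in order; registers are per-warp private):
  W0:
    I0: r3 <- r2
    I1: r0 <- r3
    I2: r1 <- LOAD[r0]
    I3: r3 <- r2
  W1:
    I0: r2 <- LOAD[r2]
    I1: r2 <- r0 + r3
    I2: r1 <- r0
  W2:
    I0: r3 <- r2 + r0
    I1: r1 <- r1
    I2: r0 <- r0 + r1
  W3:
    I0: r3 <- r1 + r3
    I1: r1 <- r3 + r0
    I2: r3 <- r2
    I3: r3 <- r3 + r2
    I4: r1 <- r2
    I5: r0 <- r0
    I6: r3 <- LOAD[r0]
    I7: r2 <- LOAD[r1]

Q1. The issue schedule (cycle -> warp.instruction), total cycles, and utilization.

cycle 0: W0.I0
cycle 1: W0.I1
cycle 2: W0.I2
cycle 3: W0.I3
cycle 4: W1.I0
cycle 5: W2.I0
cycle 6: W1.I1
cycle 7: W1.I2
cycle 8: W2.I1
cycle 9: W2.I2
cycle 10: W3.I0
cycle 11: W3.I1
cycle 12: W3.I2
cycle 13: W3.I3
cycle 14: W3.I4
cycle 15: W3.I5
cycle 16: W3.I6
cycle 17: W3.I7

Answer: 18 cycles, utilization 1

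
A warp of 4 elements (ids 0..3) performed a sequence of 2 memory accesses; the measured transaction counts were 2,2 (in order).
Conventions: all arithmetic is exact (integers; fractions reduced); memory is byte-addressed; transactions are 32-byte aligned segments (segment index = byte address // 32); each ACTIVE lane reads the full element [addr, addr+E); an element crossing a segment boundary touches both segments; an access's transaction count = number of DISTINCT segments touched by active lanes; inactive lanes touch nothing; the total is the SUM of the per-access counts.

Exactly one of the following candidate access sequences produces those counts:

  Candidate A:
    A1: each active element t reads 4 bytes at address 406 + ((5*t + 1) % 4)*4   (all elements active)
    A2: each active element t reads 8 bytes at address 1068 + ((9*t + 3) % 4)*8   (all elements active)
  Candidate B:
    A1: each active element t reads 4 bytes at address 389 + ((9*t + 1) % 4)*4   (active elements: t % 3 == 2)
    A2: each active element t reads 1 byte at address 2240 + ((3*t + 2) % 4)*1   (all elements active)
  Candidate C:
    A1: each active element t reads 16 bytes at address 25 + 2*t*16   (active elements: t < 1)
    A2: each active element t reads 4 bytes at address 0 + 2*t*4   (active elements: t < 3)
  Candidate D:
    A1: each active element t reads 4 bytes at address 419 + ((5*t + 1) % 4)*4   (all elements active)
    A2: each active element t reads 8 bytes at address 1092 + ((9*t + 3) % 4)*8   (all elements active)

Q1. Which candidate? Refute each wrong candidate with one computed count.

B: A1 gives 1 transaction, not 2
C: A2 gives 1 transaction, not 2
D: A1 gives 1 transaction, not 2
A: all counts match (2,2)

Answer: A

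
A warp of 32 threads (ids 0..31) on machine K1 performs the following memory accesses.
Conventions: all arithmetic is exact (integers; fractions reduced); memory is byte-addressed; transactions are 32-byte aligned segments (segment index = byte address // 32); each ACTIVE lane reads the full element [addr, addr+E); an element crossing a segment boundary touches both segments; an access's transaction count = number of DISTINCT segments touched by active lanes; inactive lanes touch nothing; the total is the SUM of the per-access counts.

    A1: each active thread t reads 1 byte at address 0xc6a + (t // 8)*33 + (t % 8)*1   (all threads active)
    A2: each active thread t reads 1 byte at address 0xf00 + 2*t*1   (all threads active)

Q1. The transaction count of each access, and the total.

A1: 4 transactions
A2: 2 transactions

Answer: 4,2; total 6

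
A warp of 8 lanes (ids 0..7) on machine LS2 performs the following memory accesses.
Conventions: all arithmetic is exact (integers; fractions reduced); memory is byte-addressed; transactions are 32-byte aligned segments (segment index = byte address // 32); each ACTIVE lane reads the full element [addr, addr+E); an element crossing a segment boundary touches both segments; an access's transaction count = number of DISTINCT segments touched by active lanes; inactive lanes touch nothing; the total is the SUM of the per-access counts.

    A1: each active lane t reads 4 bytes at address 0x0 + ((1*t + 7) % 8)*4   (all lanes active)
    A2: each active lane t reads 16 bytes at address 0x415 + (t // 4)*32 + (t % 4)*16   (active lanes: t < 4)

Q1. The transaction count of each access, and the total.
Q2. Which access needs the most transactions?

A1: 1 transaction
A2: 3 transactions

Answer: 1,3; total 4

Answer: A2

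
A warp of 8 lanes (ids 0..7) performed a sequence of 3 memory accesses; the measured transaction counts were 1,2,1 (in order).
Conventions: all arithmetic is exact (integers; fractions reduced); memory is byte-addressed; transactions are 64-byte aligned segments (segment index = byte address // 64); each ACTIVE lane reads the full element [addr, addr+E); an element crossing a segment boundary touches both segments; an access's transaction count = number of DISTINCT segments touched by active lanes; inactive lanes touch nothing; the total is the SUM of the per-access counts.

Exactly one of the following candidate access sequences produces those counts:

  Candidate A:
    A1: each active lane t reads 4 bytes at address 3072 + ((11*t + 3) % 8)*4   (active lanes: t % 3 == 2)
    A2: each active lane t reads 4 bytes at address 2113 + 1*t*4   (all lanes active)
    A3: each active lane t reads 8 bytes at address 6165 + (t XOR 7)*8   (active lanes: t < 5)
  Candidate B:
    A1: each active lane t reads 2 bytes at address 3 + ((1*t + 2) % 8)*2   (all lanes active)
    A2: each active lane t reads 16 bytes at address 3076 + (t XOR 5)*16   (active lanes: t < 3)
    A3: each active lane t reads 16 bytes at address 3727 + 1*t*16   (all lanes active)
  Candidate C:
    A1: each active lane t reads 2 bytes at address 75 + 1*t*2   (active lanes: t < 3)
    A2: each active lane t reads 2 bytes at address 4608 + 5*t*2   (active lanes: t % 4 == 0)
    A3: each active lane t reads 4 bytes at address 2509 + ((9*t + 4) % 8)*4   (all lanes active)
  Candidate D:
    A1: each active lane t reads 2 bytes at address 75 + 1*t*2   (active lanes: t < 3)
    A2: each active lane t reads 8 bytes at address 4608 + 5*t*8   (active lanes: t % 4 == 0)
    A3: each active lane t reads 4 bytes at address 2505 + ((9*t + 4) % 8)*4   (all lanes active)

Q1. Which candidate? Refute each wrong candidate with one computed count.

A: A2 gives 1 transaction, not 2
B: A3 gives 3 transactions, not 1
C: A2 gives 1 transaction, not 2
D: all counts match (1,2,1)

Answer: D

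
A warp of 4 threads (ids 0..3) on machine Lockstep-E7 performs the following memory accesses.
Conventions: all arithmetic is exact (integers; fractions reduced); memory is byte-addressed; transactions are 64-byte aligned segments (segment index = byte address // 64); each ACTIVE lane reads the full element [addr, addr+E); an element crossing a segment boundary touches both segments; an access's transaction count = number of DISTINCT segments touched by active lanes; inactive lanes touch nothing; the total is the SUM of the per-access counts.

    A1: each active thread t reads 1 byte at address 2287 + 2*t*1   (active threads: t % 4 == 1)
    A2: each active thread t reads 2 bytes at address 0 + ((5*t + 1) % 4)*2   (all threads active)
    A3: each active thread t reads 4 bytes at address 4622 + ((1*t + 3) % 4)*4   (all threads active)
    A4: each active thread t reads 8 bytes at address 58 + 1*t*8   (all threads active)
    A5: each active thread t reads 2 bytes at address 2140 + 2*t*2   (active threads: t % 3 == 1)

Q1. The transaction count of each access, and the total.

A1: 1 transaction
A2: 1 transaction
A3: 1 transaction
A4: 2 transactions
A5: 1 transaction

Answer: 1,1,1,2,1; total 6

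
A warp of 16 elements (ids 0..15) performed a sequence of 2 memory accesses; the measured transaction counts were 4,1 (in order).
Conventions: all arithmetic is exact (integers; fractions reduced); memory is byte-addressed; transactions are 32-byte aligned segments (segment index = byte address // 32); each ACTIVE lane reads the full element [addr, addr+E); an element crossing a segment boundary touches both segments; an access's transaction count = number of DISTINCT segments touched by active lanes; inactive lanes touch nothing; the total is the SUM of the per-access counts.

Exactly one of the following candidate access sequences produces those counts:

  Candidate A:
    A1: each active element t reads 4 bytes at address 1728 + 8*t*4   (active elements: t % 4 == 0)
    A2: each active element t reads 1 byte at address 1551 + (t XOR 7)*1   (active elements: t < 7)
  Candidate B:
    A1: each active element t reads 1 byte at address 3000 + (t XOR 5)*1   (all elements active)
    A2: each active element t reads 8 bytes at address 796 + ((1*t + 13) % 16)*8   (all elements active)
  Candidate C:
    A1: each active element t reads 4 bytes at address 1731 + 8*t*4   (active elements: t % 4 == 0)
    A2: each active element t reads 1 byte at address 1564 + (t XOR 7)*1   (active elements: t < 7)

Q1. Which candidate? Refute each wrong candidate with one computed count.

B: A1 gives 2 transactions, not 4
C: A2 gives 2 transactions, not 1
A: all counts match (4,1)

Answer: A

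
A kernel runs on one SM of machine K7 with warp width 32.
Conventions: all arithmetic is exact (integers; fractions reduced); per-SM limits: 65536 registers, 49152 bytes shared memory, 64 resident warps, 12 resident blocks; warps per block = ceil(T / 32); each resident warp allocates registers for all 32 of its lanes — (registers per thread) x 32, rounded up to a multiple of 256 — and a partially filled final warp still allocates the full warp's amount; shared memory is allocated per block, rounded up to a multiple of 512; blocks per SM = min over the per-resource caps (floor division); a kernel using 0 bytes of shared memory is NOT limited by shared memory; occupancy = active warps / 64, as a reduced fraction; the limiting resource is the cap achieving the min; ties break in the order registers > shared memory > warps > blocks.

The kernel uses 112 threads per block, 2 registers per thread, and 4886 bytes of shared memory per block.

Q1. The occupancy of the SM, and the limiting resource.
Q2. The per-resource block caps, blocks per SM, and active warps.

Answer: occupancy 9/16, limited by shared memory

registers: 64 blocks
shared memory: 9 blocks
warps: 16 blocks
blocks: 12 blocks

Answer: 9 blocks, 36 active warps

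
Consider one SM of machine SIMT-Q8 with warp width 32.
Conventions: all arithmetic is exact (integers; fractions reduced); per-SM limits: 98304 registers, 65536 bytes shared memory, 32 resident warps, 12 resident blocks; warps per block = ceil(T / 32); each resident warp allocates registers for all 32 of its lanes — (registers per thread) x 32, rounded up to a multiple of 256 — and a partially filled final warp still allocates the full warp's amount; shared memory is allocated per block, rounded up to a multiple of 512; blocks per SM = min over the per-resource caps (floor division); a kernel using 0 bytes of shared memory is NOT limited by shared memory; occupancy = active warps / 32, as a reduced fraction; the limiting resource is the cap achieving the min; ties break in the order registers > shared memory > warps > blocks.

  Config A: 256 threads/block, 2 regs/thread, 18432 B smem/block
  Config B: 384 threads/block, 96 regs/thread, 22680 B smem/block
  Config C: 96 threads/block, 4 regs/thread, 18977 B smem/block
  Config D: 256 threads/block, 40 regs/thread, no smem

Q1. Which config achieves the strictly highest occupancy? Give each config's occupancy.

occupancies: A 3/4, B 3/4, C 9/32, D 1

Answer: D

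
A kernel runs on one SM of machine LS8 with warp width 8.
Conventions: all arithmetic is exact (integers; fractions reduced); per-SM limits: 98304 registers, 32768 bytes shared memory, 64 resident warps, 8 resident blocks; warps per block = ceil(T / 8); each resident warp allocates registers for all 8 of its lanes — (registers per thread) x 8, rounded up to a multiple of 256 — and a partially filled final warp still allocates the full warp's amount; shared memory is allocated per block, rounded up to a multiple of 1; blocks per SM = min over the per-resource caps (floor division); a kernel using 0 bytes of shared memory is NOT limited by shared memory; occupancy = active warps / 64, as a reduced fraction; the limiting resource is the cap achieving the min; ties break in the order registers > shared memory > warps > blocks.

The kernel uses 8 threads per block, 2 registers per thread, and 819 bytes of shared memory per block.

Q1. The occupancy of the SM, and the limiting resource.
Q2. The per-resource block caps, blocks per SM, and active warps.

Answer: occupancy 1/8, limited by blocks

registers: 384 blocks
shared memory: 40 blocks
warps: 64 blocks
blocks: 8 blocks

Answer: 8 blocks, 8 active warps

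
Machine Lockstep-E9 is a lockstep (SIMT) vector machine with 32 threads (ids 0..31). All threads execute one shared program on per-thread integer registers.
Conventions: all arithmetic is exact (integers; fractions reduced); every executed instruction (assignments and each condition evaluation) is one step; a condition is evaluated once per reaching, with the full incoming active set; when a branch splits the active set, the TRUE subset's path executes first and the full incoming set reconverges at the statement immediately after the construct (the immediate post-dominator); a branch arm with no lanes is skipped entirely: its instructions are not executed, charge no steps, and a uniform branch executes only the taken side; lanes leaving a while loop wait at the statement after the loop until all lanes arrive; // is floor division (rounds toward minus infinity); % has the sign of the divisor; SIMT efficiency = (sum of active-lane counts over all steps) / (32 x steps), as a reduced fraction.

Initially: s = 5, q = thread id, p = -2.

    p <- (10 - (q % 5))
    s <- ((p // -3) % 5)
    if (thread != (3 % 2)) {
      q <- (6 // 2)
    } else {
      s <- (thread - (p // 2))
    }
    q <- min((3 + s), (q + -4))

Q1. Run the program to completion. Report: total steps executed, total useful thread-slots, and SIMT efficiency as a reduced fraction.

Answer: 6 steps, 160 useful, 5/6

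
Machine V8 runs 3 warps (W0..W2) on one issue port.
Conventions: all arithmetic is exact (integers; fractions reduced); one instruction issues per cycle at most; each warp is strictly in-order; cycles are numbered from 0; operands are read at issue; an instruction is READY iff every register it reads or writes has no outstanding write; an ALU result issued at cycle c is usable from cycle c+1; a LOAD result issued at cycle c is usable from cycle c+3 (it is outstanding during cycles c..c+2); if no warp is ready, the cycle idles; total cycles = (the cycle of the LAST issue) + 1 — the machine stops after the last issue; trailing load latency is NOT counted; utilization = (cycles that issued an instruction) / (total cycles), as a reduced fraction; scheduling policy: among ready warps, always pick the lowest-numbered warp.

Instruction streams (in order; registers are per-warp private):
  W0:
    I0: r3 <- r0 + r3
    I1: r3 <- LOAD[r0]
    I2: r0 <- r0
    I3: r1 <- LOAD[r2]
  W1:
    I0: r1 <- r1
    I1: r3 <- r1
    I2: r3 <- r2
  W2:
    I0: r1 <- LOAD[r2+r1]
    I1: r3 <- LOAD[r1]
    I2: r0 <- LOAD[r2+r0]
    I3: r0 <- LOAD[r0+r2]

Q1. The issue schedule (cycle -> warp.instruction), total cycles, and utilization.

cycle 0: W0.I0
cycle 1: W0.I1
cycle 2: W0.I2
cycle 3: W0.I3
cycle 4: W1.I0
cycle 5: W1.I1
cycle 6: W1.I2
cycle 7: W2.I0
cycle 8: idle
cycle 9: idle
cycle 10: W2.I1
cycle 11: W2.I2
cycle 12: idle
cycle 13: idle
cycle 14: W2.I3

Answer: 15 cycles, utilization 11/15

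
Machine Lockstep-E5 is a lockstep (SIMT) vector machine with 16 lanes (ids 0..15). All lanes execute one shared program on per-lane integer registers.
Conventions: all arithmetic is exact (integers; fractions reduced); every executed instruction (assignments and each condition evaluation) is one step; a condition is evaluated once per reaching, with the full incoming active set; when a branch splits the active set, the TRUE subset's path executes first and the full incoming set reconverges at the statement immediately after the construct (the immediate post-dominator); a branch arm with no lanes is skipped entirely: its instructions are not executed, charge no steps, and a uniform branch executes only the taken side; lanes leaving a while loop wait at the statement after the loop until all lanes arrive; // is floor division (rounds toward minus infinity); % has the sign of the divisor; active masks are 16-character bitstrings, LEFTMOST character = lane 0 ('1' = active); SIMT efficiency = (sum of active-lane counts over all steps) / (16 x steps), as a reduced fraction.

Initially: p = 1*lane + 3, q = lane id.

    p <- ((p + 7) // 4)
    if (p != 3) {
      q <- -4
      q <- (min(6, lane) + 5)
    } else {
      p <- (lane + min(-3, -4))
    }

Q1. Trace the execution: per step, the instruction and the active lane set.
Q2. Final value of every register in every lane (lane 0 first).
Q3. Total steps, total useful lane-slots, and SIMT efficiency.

step 0: p <- ((p + 7) // 4)          1111111111111111
step 1: eval (p != 3)                1111111111111111
step 2: q <- -4                      1100001111111111
step 3: q <- (min(6, lane) + 5)      1100001111111111
step 4: p <- (lane + min(-3, -4))    0011110000000000

Answer: 5 steps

p: 2,2,-2,-1,0,1,4,4,4,4,5,5,5,5,6,6
q: 5,6,2,3,4,5,11,11,11,11,11,11,11,11,11,11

steps = 5; useful = 60; efficiency = 60/80 = 3/4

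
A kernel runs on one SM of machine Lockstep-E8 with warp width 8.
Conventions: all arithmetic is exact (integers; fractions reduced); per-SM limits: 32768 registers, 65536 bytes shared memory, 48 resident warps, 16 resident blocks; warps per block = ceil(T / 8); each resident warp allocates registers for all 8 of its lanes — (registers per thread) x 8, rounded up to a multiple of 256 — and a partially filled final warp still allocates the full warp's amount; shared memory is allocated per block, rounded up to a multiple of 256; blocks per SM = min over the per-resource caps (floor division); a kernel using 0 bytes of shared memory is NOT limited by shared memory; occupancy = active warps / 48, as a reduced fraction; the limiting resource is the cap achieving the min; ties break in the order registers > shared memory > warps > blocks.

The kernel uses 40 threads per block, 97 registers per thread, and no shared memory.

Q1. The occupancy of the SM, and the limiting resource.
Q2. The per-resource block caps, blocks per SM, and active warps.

Answer: occupancy 5/8, limited by registers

registers: 6 blocks
shared memory: no limit (kernel uses none)
warps: 9 blocks
blocks: 16 blocks

Answer: 6 blocks, 30 active warps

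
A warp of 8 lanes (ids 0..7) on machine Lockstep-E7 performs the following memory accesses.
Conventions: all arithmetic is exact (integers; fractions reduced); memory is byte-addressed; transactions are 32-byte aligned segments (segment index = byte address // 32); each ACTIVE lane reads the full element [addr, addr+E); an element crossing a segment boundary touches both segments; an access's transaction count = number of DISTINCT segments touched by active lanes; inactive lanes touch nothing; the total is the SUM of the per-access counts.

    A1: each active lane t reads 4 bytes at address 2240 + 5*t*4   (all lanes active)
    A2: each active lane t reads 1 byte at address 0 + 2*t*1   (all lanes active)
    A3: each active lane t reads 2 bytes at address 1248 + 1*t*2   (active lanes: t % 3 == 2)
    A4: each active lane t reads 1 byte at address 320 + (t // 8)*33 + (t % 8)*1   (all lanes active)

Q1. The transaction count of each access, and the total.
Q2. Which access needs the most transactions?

A1: 5 transactions
A2: 1 transaction
A3: 1 transaction
A4: 1 transaction

Answer: 5,1,1,1; total 8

Answer: A1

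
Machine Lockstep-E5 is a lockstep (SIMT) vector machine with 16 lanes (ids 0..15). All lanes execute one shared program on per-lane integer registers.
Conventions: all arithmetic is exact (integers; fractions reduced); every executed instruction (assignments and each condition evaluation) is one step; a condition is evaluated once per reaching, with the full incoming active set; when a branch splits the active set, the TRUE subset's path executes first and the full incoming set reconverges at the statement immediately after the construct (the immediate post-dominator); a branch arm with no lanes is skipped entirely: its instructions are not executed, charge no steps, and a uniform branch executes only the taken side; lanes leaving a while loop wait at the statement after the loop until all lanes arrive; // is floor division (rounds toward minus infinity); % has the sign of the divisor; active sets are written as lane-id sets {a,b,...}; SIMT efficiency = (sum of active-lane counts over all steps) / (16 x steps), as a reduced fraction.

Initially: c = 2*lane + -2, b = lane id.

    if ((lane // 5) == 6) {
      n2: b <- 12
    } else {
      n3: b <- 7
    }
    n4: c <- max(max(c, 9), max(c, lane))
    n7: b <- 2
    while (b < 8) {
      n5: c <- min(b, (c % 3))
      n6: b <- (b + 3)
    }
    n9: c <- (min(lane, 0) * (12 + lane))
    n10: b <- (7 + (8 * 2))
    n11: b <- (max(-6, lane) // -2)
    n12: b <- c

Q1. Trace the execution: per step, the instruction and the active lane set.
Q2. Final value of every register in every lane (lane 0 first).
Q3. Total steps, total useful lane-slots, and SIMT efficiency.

step 0: eval ((lane // 5) == 6)      {0,1,2,3,4,5,6,7,8,9,10,11,12,13,14,15}
step 1: b <- 7                       {0,1,2,3,4,5,6,7,8,9,10,11,12,13,14,15}
step 2: c <- max(max(c, 9), max(c, lane)) {0,1,2,3,4,5,6,7,8,9,10,11,12,13,14,15}
step 3: b <- 2                       {0,1,2,3,4,5,6,7,8,9,10,11,12,13,14,15}
step 4: eval (b < 8)                 {0,1,2,3,4,5,6,7,8,9,10,11,12,13,14,15}
step 5: c <- min(b, (c % 3))         {0,1,2,3,4,5,6,7,8,9,10,11,12,13,14,15}
step 6: b <- (b + 3)                 {0,1,2,3,4,5,6,7,8,9,10,11,12,13,14,15}
step 7: eval (b < 8)                 {0,1,2,3,4,5,6,7,8,9,10,11,12,13,14,15}
step 8: c <- min(b, (c % 3))         {0,1,2,3,4,5,6,7,8,9,10,11,12,13,14,15}
step 9: b <- (b + 3)                 {0,1,2,3,4,5,6,7,8,9,10,11,12,13,14,15}
step 10: eval (b < 8)                 {0,1,2,3,4,5,6,7,8,9,10,11,12,13,14,15}
step 11: c <- (min(lane, 0) * (12 + lane)) {0,1,2,3,4,5,6,7,8,9,10,11,12,13,14,15}
step 12: b <- (7 + (8 * 2))           {0,1,2,3,4,5,6,7,8,9,10,11,12,13,14,15}
step 13: b <- (max(-6, lane) // -2)   {0,1,2,3,4,5,6,7,8,9,10,11,12,13,14,15}
step 14: b <- c                       {0,1,2,3,4,5,6,7,8,9,10,11,12,13,14,15}

Answer: 15 steps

c: 0,0,0,0,0,0,0,0,0,0,0,0,0,0,0,0
b: 0,0,0,0,0,0,0,0,0,0,0,0,0,0,0,0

steps = 15; useful = 240; efficiency = 240/240 = 1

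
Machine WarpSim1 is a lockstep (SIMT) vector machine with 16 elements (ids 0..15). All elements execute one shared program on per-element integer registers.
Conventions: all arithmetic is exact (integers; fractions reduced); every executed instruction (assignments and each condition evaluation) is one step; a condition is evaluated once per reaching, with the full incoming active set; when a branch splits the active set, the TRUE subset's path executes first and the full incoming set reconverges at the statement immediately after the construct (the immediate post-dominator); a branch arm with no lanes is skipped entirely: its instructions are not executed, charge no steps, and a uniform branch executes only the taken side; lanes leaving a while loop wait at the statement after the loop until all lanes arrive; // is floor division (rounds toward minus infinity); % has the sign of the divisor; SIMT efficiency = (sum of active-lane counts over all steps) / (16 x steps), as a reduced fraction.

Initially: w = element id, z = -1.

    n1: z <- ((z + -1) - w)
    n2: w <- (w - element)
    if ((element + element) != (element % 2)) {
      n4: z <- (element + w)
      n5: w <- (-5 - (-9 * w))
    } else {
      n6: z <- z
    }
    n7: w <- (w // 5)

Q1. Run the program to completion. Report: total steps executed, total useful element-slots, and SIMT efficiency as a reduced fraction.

Answer: 7 steps, 95 useful, 95/112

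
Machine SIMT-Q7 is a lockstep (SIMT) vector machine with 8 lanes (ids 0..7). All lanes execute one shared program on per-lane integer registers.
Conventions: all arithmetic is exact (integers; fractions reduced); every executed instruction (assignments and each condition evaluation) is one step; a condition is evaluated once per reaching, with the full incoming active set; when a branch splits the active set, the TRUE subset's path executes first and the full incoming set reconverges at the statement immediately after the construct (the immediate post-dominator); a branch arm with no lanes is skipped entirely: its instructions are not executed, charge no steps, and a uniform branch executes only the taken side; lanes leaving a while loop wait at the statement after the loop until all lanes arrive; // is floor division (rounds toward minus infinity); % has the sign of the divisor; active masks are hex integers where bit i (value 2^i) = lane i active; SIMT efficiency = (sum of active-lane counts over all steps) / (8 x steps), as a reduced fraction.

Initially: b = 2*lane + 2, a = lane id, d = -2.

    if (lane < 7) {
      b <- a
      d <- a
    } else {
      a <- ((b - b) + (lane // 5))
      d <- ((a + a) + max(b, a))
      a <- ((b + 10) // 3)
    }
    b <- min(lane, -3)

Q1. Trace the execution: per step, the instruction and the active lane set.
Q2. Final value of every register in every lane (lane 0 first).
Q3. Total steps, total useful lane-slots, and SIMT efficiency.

step 0: eval (lane < 7)              0xff
step 1: b <- a                       0x7f
step 2: d <- a                       0x7f
step 3: a <- ((b - b) + (lane // 5)) 0x80
step 4: d <- ((a + a) + max(b, a))   0x80
step 5: a <- ((b + 10) // 3)         0x80
step 6: b <- min(lane, -3)           0xff

Answer: 7 steps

b: -3,-3,-3,-3,-3,-3,-3,-3
a: 0,1,2,3,4,5,6,8
d: 0,1,2,3,4,5,6,18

steps = 7; useful = 33; efficiency = 33/56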